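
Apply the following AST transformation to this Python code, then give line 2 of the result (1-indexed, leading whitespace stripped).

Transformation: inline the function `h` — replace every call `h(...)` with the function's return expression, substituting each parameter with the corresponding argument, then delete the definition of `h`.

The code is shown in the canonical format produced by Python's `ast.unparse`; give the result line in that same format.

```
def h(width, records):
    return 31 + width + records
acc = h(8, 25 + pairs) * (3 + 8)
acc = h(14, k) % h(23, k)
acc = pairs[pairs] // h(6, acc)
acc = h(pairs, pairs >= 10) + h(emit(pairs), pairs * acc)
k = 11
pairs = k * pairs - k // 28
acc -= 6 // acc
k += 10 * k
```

acc = (31 + 14 + k) % (31 + 23 + k)

Transformed code:
acc = (31 + 8 + (25 + pairs)) * (3 + 8)
acc = (31 + 14 + k) % (31 + 23 + k)
acc = pairs[pairs] // (31 + 6 + acc)
acc = 31 + pairs + (pairs >= 10) + (31 + emit(pairs) + pairs * acc)
k = 11
pairs = k * pairs - k // 28
acc -= 6 // acc
k += 10 * k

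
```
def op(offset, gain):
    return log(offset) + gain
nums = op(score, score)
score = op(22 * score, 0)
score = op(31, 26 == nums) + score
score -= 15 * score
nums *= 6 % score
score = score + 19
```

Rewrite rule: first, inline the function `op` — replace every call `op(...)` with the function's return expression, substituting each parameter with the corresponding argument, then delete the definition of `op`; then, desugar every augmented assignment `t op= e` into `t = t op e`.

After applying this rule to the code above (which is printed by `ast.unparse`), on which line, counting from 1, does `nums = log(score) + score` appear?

Transformed code:
nums = log(score) + score
score = log(22 * score) + 0
score = log(31) + (26 == nums) + score
score = score - 15 * score
nums = nums * (6 % score)
score = score + 19

1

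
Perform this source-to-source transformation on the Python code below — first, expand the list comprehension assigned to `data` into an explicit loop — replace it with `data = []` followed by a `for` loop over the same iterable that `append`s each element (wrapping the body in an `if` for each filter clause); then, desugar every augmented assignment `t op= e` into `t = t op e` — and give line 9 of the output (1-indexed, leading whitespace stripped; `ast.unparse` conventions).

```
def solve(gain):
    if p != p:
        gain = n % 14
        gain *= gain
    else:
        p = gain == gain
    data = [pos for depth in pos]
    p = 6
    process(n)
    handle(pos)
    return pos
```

data.append(pos)

Transformed code:
def solve(gain):
    if p != p:
        gain = n % 14
        gain = gain * gain
    else:
        p = gain == gain
    data = []
    for depth in pos:
        data.append(pos)
    p = 6
    process(n)
    handle(pos)
    return pos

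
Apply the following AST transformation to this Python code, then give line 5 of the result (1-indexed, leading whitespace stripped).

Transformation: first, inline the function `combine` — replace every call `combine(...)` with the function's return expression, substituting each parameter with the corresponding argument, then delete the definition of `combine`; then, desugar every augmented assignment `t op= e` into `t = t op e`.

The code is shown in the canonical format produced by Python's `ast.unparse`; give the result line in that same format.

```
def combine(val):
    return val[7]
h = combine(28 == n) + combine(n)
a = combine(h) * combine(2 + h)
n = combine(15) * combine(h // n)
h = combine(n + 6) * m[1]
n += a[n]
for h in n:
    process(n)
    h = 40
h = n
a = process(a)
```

Transformed code:
h = (28 == n)[7] + n[7]
a = h[7] * (2 + h)[7]
n = 15[7] * (h // n)[7]
h = (n + 6)[7] * m[1]
n = n + a[n]
for h in n:
    process(n)
    h = 40
h = n
a = process(a)

n = n + a[n]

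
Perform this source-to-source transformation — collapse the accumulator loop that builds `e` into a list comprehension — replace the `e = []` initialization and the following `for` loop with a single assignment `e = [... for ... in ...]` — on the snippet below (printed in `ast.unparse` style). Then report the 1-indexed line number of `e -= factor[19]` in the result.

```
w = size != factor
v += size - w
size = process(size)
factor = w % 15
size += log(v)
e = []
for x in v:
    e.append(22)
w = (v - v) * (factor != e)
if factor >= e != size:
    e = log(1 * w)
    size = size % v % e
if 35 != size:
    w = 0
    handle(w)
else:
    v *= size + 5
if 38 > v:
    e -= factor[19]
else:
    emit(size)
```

17

Transformed code:
w = size != factor
v += size - w
size = process(size)
factor = w % 15
size += log(v)
e = [22 for x in v]
w = (v - v) * (factor != e)
if factor >= e != size:
    e = log(1 * w)
    size = size % v % e
if 35 != size:
    w = 0
    handle(w)
else:
    v *= size + 5
if 38 > v:
    e -= factor[19]
else:
    emit(size)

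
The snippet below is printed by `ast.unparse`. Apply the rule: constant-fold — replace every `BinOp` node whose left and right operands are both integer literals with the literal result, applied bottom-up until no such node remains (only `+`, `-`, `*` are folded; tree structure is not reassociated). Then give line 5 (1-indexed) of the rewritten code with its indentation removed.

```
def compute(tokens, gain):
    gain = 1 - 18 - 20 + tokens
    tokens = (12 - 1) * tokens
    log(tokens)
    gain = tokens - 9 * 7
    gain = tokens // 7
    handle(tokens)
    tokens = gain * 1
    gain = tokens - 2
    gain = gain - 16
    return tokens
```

gain = tokens - 63

Transformed code:
def compute(tokens, gain):
    gain = -37 + tokens
    tokens = 11 * tokens
    log(tokens)
    gain = tokens - 63
    gain = tokens // 7
    handle(tokens)
    tokens = gain * 1
    gain = tokens - 2
    gain = gain - 16
    return tokens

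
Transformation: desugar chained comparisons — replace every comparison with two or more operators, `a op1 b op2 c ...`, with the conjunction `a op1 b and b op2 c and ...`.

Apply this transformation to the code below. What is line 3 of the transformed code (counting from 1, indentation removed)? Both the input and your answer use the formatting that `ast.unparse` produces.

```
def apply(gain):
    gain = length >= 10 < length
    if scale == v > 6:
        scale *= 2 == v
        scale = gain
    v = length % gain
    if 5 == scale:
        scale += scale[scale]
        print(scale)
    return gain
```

Transformed code:
def apply(gain):
    gain = length >= 10 and 10 < length
    if scale == v and v > 6:
        scale *= 2 == v
        scale = gain
    v = length % gain
    if 5 == scale:
        scale += scale[scale]
        print(scale)
    return gain

if scale == v and v > 6:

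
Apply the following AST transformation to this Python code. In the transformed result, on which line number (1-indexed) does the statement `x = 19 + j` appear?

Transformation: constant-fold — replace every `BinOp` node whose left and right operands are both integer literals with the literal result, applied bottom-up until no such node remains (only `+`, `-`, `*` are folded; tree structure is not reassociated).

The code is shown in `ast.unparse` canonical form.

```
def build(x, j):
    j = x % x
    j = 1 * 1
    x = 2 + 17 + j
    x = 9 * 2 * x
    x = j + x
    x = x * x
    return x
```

Transformed code:
def build(x, j):
    j = x % x
    j = 1
    x = 19 + j
    x = 18 * x
    x = j + x
    x = x * x
    return x

4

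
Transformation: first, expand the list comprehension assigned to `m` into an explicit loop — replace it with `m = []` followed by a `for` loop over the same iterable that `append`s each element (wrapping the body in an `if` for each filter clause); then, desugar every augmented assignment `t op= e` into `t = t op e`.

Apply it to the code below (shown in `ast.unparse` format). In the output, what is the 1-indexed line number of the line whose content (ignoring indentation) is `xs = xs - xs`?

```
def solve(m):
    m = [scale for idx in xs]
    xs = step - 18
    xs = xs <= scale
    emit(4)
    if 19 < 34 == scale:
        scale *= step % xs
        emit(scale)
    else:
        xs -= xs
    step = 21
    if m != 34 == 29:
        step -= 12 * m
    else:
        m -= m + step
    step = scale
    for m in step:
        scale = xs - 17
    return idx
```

12

Transformed code:
def solve(m):
    m = []
    for idx in xs:
        m.append(scale)
    xs = step - 18
    xs = xs <= scale
    emit(4)
    if 19 < 34 == scale:
        scale = scale * (step % xs)
        emit(scale)
    else:
        xs = xs - xs
    step = 21
    if m != 34 == 29:
        step = step - 12 * m
    else:
        m = m - (m + step)
    step = scale
    for m in step:
        scale = xs - 17
    return idx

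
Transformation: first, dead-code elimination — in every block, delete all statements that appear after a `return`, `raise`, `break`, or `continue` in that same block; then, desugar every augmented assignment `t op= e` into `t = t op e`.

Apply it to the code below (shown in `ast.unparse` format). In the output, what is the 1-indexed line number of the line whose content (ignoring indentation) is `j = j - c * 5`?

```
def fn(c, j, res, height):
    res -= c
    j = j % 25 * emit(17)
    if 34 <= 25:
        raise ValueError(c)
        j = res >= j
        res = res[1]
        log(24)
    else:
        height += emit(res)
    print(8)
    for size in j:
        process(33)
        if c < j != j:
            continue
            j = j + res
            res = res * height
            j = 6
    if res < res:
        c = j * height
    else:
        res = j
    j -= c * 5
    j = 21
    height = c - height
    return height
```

17

Transformed code:
def fn(c, j, res, height):
    res = res - c
    j = j % 25 * emit(17)
    if 34 <= 25:
        raise ValueError(c)
    else:
        height = height + emit(res)
    print(8)
    for size in j:
        process(33)
        if c < j != j:
            continue
    if res < res:
        c = j * height
    else:
        res = j
    j = j - c * 5
    j = 21
    height = c - height
    return height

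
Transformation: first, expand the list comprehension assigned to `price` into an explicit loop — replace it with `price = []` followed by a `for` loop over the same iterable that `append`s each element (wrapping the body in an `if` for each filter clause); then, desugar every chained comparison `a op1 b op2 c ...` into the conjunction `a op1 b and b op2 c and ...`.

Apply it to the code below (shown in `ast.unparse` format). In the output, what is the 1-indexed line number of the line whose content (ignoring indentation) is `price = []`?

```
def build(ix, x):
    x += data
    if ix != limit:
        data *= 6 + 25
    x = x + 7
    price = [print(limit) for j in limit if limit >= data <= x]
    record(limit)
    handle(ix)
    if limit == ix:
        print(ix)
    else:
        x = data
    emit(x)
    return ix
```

Transformed code:
def build(ix, x):
    x += data
    if ix != limit:
        data *= 6 + 25
    x = x + 7
    price = []
    for j in limit:
        if limit >= data and data <= x:
            price.append(print(limit))
    record(limit)
    handle(ix)
    if limit == ix:
        print(ix)
    else:
        x = data
    emit(x)
    return ix

6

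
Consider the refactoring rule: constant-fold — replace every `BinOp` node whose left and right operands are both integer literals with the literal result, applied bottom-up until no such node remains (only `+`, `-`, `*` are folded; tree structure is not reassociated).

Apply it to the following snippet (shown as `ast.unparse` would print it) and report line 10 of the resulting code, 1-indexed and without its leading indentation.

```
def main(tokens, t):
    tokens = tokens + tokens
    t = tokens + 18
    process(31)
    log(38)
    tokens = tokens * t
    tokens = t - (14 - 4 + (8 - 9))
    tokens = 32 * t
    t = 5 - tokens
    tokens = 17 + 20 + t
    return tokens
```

tokens = 37 + t

Transformed code:
def main(tokens, t):
    tokens = tokens + tokens
    t = tokens + 18
    process(31)
    log(38)
    tokens = tokens * t
    tokens = t - 9
    tokens = 32 * t
    t = 5 - tokens
    tokens = 37 + t
    return tokens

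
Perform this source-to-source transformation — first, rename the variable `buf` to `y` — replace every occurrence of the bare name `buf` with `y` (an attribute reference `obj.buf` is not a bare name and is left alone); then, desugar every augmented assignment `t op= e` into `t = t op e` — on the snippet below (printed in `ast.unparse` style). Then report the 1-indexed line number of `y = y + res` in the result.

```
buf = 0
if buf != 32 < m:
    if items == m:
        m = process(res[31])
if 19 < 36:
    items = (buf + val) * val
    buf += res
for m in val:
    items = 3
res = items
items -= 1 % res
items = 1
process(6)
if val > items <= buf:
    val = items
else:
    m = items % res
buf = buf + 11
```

Transformed code:
y = 0
if y != 32 < m:
    if items == m:
        m = process(res[31])
if 19 < 36:
    items = (y + val) * val
    y = y + res
for m in val:
    items = 3
res = items
items = items - 1 % res
items = 1
process(6)
if val > items <= y:
    val = items
else:
    m = items % res
y = y + 11

7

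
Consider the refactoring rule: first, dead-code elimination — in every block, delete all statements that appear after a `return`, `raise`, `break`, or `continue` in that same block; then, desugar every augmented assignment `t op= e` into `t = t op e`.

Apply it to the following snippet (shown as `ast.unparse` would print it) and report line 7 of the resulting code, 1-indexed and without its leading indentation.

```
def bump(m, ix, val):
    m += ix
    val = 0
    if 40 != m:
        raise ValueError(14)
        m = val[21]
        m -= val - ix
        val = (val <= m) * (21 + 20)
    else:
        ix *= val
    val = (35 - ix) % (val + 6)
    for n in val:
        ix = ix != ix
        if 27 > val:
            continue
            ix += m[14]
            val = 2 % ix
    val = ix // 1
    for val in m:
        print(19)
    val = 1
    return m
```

Transformed code:
def bump(m, ix, val):
    m = m + ix
    val = 0
    if 40 != m:
        raise ValueError(14)
    else:
        ix = ix * val
    val = (35 - ix) % (val + 6)
    for n in val:
        ix = ix != ix
        if 27 > val:
            continue
    val = ix // 1
    for val in m:
        print(19)
    val = 1
    return m

ix = ix * val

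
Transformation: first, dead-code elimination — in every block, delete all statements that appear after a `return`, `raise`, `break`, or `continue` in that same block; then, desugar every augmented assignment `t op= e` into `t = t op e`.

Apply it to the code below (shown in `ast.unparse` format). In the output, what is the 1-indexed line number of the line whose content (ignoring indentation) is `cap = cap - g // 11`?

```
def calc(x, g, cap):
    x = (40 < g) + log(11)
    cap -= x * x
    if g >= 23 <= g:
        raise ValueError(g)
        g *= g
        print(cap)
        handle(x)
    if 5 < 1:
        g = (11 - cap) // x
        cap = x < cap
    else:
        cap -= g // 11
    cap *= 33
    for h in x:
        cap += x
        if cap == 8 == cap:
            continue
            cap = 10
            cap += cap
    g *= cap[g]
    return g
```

Transformed code:
def calc(x, g, cap):
    x = (40 < g) + log(11)
    cap = cap - x * x
    if g >= 23 <= g:
        raise ValueError(g)
    if 5 < 1:
        g = (11 - cap) // x
        cap = x < cap
    else:
        cap = cap - g // 11
    cap = cap * 33
    for h in x:
        cap = cap + x
        if cap == 8 == cap:
            continue
    g = g * cap[g]
    return g

10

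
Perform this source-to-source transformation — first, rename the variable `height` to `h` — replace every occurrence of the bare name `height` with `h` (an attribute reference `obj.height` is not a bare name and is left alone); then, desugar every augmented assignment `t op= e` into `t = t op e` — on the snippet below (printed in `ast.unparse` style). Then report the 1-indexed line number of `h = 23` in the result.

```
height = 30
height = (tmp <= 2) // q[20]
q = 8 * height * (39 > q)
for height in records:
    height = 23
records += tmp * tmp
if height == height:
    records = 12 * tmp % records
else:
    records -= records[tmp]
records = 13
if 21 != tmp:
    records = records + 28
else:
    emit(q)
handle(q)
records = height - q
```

Transformed code:
h = 30
h = (tmp <= 2) // q[20]
q = 8 * h * (39 > q)
for h in records:
    h = 23
records = records + tmp * tmp
if h == h:
    records = 12 * tmp % records
else:
    records = records - records[tmp]
records = 13
if 21 != tmp:
    records = records + 28
else:
    emit(q)
handle(q)
records = h - q

5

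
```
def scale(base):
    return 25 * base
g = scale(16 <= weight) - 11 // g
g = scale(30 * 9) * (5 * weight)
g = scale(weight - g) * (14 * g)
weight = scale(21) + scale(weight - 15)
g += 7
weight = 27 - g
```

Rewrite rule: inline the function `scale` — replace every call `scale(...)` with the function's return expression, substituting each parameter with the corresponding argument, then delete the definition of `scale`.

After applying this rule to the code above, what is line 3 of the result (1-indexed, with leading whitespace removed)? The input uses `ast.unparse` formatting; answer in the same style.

Transformed code:
g = 25 * (16 <= weight) - 11 // g
g = 25 * (30 * 9) * (5 * weight)
g = 25 * (weight - g) * (14 * g)
weight = 25 * 21 + 25 * (weight - 15)
g += 7
weight = 27 - g

g = 25 * (weight - g) * (14 * g)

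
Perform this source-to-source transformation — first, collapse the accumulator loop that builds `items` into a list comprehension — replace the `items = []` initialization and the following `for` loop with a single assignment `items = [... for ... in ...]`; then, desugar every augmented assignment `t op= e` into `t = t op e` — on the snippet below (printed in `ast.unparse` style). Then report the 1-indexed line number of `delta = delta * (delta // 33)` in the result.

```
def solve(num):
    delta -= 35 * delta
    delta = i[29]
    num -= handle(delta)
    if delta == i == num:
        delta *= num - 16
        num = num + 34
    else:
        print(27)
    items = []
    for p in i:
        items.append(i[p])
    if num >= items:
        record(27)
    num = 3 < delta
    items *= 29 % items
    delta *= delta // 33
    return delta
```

Transformed code:
def solve(num):
    delta = delta - 35 * delta
    delta = i[29]
    num = num - handle(delta)
    if delta == i == num:
        delta = delta * (num - 16)
        num = num + 34
    else:
        print(27)
    items = [i[p] for p in i]
    if num >= items:
        record(27)
    num = 3 < delta
    items = items * (29 % items)
    delta = delta * (delta // 33)
    return delta

15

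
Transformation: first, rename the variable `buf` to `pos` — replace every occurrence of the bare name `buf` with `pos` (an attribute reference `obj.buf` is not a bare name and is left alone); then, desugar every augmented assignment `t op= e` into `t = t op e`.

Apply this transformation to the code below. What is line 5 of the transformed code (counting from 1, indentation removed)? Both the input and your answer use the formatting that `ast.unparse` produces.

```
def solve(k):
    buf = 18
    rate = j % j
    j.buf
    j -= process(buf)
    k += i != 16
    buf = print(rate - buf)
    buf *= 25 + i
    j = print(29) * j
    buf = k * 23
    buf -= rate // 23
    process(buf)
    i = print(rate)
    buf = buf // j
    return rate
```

Transformed code:
def solve(k):
    pos = 18
    rate = j % j
    j.buf
    j = j - process(pos)
    k = k + (i != 16)
    pos = print(rate - pos)
    pos = pos * (25 + i)
    j = print(29) * j
    pos = k * 23
    pos = pos - rate // 23
    process(pos)
    i = print(rate)
    pos = pos // j
    return rate

j = j - process(pos)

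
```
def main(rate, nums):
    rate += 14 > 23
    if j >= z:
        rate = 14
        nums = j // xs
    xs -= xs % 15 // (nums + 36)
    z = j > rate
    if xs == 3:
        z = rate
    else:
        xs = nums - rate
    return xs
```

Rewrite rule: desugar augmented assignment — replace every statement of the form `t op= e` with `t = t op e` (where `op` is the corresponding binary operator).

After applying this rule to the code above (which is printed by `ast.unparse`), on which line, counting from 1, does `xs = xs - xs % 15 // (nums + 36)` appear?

6

Transformed code:
def main(rate, nums):
    rate = rate + (14 > 23)
    if j >= z:
        rate = 14
        nums = j // xs
    xs = xs - xs % 15 // (nums + 36)
    z = j > rate
    if xs == 3:
        z = rate
    else:
        xs = nums - rate
    return xs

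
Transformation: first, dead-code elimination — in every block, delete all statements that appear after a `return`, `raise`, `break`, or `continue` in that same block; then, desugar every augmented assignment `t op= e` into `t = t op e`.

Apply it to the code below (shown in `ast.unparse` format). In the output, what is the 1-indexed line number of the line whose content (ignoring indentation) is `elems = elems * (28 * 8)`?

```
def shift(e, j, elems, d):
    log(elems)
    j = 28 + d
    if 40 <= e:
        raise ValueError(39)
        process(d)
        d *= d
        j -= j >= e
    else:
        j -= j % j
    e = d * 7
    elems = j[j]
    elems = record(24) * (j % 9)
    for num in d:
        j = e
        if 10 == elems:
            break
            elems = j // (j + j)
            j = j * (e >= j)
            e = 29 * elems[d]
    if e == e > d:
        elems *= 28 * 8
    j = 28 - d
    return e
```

Transformed code:
def shift(e, j, elems, d):
    log(elems)
    j = 28 + d
    if 40 <= e:
        raise ValueError(39)
    else:
        j = j - j % j
    e = d * 7
    elems = j[j]
    elems = record(24) * (j % 9)
    for num in d:
        j = e
        if 10 == elems:
            break
    if e == e > d:
        elems = elems * (28 * 8)
    j = 28 - d
    return e

16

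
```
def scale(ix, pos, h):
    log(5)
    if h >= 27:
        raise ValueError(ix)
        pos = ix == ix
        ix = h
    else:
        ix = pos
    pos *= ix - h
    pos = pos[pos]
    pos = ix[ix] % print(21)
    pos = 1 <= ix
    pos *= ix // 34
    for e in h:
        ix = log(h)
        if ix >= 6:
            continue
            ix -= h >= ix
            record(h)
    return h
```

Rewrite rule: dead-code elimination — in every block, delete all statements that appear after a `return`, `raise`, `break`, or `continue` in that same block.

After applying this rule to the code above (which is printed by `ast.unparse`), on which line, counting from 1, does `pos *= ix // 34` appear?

Transformed code:
def scale(ix, pos, h):
    log(5)
    if h >= 27:
        raise ValueError(ix)
    else:
        ix = pos
    pos *= ix - h
    pos = pos[pos]
    pos = ix[ix] % print(21)
    pos = 1 <= ix
    pos *= ix // 34
    for e in h:
        ix = log(h)
        if ix >= 6:
            continue
    return h

11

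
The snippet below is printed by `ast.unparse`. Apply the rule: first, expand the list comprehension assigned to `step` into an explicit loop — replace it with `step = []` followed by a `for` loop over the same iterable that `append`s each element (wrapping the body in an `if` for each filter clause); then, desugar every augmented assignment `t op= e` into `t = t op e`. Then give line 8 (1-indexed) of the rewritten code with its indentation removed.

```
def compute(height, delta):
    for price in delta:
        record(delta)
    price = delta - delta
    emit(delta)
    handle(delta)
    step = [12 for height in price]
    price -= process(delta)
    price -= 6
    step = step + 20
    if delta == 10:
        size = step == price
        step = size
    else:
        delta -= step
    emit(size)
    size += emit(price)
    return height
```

Transformed code:
def compute(height, delta):
    for price in delta:
        record(delta)
    price = delta - delta
    emit(delta)
    handle(delta)
    step = []
    for height in price:
        step.append(12)
    price = price - process(delta)
    price = price - 6
    step = step + 20
    if delta == 10:
        size = step == price
        step = size
    else:
        delta = delta - step
    emit(size)
    size = size + emit(price)
    return height

for height in price:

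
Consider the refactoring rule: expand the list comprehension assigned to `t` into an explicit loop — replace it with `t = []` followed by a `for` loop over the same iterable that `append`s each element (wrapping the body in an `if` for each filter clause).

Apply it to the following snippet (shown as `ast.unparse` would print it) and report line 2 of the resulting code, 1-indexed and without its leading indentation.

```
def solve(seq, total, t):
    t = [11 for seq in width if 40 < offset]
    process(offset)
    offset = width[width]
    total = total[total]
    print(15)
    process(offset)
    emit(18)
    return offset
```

Transformed code:
def solve(seq, total, t):
    t = []
    for seq in width:
        if 40 < offset:
            t.append(11)
    process(offset)
    offset = width[width]
    total = total[total]
    print(15)
    process(offset)
    emit(18)
    return offset

t = []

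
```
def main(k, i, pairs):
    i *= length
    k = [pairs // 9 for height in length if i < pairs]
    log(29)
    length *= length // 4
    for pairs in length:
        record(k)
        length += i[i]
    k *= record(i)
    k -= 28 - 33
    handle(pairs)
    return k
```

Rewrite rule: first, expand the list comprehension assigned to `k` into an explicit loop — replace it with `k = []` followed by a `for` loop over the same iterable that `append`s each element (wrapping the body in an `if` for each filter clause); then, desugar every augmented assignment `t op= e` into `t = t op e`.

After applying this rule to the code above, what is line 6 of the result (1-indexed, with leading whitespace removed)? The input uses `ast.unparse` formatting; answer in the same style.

Transformed code:
def main(k, i, pairs):
    i = i * length
    k = []
    for height in length:
        if i < pairs:
            k.append(pairs // 9)
    log(29)
    length = length * (length // 4)
    for pairs in length:
        record(k)
        length = length + i[i]
    k = k * record(i)
    k = k - (28 - 33)
    handle(pairs)
    return k

k.append(pairs // 9)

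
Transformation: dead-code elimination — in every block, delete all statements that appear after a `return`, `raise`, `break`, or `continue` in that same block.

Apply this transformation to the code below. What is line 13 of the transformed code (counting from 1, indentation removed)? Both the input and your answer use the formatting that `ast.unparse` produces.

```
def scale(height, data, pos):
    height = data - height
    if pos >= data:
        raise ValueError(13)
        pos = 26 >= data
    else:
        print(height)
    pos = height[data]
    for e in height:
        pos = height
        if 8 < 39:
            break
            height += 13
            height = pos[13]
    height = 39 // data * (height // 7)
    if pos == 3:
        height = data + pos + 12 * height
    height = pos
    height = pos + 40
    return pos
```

Transformed code:
def scale(height, data, pos):
    height = data - height
    if pos >= data:
        raise ValueError(13)
    else:
        print(height)
    pos = height[data]
    for e in height:
        pos = height
        if 8 < 39:
            break
    height = 39 // data * (height // 7)
    if pos == 3:
        height = data + pos + 12 * height
    height = pos
    height = pos + 40
    return pos

if pos == 3:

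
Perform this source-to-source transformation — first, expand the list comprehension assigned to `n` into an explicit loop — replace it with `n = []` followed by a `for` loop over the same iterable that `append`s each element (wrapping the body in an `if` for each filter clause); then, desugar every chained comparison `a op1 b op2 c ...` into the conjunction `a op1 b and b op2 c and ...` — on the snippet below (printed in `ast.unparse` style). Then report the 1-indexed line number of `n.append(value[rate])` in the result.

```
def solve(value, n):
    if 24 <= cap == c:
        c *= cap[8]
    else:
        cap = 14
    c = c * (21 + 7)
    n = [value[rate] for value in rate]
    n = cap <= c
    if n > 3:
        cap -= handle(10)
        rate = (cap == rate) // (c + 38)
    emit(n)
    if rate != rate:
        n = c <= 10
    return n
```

9

Transformed code:
def solve(value, n):
    if 24 <= cap and cap == c:
        c *= cap[8]
    else:
        cap = 14
    c = c * (21 + 7)
    n = []
    for value in rate:
        n.append(value[rate])
    n = cap <= c
    if n > 3:
        cap -= handle(10)
        rate = (cap == rate) // (c + 38)
    emit(n)
    if rate != rate:
        n = c <= 10
    return n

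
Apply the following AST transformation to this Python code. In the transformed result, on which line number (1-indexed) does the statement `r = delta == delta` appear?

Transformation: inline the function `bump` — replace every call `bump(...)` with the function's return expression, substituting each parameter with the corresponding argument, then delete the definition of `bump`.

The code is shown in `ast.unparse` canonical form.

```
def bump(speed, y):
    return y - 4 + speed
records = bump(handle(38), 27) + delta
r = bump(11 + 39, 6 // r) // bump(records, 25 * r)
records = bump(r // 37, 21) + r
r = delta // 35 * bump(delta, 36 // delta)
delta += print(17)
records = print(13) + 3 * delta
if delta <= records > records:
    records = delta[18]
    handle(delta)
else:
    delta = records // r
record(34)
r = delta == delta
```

Transformed code:
records = 27 - 4 + handle(38) + delta
r = (6 // r - 4 + (11 + 39)) // (25 * r - 4 + records)
records = 21 - 4 + r // 37 + r
r = delta // 35 * (36 // delta - 4 + delta)
delta += print(17)
records = print(13) + 3 * delta
if delta <= records > records:
    records = delta[18]
    handle(delta)
else:
    delta = records // r
record(34)
r = delta == delta

13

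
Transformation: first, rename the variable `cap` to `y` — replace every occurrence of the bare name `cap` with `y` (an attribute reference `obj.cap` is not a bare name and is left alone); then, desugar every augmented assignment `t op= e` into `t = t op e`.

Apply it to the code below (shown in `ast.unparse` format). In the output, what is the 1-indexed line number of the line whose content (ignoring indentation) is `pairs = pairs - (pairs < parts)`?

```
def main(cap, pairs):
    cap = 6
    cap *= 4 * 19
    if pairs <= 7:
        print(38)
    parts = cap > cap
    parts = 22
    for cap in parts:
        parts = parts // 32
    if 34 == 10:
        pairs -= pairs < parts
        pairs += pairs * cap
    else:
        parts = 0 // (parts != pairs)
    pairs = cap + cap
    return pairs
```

11

Transformed code:
def main(y, pairs):
    y = 6
    y = y * (4 * 19)
    if pairs <= 7:
        print(38)
    parts = y > y
    parts = 22
    for y in parts:
        parts = parts // 32
    if 34 == 10:
        pairs = pairs - (pairs < parts)
        pairs = pairs + pairs * y
    else:
        parts = 0 // (parts != pairs)
    pairs = y + y
    return pairs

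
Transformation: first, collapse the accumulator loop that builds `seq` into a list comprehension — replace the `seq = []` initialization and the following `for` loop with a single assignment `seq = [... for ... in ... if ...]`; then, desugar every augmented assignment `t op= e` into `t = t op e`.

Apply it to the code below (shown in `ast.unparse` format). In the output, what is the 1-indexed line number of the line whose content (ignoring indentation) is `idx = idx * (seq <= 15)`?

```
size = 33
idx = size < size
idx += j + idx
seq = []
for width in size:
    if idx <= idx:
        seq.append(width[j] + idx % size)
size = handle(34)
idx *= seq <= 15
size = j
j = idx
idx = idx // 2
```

6

Transformed code:
size = 33
idx = size < size
idx = idx + (j + idx)
seq = [width[j] + idx % size for width in size if idx <= idx]
size = handle(34)
idx = idx * (seq <= 15)
size = j
j = idx
idx = idx // 2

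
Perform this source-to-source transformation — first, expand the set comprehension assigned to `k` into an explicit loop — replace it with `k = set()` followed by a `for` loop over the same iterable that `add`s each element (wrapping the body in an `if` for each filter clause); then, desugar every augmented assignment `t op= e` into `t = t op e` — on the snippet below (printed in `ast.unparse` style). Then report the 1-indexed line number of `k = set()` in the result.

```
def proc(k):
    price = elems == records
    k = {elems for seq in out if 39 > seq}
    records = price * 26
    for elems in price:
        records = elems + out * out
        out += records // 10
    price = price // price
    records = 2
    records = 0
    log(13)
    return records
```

3

Transformed code:
def proc(k):
    price = elems == records
    k = set()
    for seq in out:
        if 39 > seq:
            k.add(elems)
    records = price * 26
    for elems in price:
        records = elems + out * out
        out = out + records // 10
    price = price // price
    records = 2
    records = 0
    log(13)
    return records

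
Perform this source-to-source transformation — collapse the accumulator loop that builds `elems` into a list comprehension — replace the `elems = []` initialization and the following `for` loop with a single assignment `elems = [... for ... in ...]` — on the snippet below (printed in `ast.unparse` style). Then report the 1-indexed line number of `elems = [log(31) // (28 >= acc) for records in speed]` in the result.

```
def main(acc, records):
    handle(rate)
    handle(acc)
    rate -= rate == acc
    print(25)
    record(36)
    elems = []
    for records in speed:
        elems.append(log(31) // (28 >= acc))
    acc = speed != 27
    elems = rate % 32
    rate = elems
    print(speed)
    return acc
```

Transformed code:
def main(acc, records):
    handle(rate)
    handle(acc)
    rate -= rate == acc
    print(25)
    record(36)
    elems = [log(31) // (28 >= acc) for records in speed]
    acc = speed != 27
    elems = rate % 32
    rate = elems
    print(speed)
    return acc

7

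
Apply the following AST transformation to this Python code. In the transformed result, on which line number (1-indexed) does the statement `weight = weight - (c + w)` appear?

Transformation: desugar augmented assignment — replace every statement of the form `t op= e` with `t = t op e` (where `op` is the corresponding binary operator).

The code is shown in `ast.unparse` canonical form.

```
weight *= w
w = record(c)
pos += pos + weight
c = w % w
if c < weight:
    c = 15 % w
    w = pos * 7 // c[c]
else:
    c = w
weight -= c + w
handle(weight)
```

Transformed code:
weight = weight * w
w = record(c)
pos = pos + (pos + weight)
c = w % w
if c < weight:
    c = 15 % w
    w = pos * 7 // c[c]
else:
    c = w
weight = weight - (c + w)
handle(weight)

10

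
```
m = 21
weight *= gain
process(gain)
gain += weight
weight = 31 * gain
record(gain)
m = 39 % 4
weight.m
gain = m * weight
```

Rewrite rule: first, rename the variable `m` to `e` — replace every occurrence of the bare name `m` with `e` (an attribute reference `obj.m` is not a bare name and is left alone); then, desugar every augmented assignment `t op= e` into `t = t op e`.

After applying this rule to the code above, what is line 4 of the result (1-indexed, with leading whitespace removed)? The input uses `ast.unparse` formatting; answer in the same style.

Transformed code:
e = 21
weight = weight * gain
process(gain)
gain = gain + weight
weight = 31 * gain
record(gain)
e = 39 % 4
weight.m
gain = e * weight

gain = gain + weight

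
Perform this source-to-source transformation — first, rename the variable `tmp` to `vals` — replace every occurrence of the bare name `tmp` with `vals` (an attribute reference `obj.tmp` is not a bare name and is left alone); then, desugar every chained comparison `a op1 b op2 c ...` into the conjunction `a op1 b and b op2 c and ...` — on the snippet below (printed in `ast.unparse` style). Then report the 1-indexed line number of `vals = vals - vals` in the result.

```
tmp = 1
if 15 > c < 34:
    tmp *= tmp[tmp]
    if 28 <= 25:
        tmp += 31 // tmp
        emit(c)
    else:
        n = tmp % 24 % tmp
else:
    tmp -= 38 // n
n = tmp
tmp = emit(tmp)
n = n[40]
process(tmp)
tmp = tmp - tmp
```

15

Transformed code:
vals = 1
if 15 > c and c < 34:
    vals *= vals[vals]
    if 28 <= 25:
        vals += 31 // vals
        emit(c)
    else:
        n = vals % 24 % vals
else:
    vals -= 38 // n
n = vals
vals = emit(vals)
n = n[40]
process(vals)
vals = vals - vals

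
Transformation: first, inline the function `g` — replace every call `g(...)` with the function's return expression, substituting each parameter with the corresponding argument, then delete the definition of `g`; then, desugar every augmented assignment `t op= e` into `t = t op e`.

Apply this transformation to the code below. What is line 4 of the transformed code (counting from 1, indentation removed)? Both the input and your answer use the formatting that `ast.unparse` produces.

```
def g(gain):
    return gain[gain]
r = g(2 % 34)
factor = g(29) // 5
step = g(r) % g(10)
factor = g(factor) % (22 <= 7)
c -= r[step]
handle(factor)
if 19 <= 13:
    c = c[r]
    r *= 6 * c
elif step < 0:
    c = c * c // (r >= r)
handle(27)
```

factor = factor[factor] % (22 <= 7)

Transformed code:
r = (2 % 34)[2 % 34]
factor = 29[29] // 5
step = r[r] % 10[10]
factor = factor[factor] % (22 <= 7)
c = c - r[step]
handle(factor)
if 19 <= 13:
    c = c[r]
    r = r * (6 * c)
elif step < 0:
    c = c * c // (r >= r)
handle(27)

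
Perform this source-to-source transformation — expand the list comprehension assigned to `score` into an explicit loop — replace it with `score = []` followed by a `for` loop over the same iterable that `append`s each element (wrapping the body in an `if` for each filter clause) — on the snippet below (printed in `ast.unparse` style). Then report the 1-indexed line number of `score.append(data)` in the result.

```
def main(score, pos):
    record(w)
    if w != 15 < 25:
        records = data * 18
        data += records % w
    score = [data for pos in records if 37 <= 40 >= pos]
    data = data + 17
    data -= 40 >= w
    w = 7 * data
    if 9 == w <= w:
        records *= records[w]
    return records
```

Transformed code:
def main(score, pos):
    record(w)
    if w != 15 < 25:
        records = data * 18
        data += records % w
    score = []
    for pos in records:
        if 37 <= 40 >= pos:
            score.append(data)
    data = data + 17
    data -= 40 >= w
    w = 7 * data
    if 9 == w <= w:
        records *= records[w]
    return records

9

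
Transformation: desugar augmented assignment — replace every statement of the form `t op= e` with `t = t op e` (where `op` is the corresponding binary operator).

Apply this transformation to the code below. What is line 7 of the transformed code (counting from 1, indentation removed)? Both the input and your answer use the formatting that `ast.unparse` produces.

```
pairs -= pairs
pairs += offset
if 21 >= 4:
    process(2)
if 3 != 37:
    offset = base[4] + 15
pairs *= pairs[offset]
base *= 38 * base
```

Transformed code:
pairs = pairs - pairs
pairs = pairs + offset
if 21 >= 4:
    process(2)
if 3 != 37:
    offset = base[4] + 15
pairs = pairs * pairs[offset]
base = base * (38 * base)

pairs = pairs * pairs[offset]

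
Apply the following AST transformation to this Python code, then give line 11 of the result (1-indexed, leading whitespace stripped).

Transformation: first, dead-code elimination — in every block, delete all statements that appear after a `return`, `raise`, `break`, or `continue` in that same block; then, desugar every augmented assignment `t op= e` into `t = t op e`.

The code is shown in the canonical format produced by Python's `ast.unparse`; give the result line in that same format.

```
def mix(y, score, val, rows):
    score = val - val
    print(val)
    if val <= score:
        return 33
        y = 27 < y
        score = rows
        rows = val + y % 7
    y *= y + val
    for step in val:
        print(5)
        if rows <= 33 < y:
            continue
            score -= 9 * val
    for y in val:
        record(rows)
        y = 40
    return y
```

for y in val:

Transformed code:
def mix(y, score, val, rows):
    score = val - val
    print(val)
    if val <= score:
        return 33
    y = y * (y + val)
    for step in val:
        print(5)
        if rows <= 33 < y:
            continue
    for y in val:
        record(rows)
        y = 40
    return y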